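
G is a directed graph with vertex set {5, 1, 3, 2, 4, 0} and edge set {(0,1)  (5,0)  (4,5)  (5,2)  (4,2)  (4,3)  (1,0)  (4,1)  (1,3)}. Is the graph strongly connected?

No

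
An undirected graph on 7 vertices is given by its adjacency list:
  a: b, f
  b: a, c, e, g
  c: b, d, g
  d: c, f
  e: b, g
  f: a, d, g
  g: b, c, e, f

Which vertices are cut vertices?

Removing c, for instance, still leaves 1 component. No single vertex removal increases the component count — the graph has no articulation points.

none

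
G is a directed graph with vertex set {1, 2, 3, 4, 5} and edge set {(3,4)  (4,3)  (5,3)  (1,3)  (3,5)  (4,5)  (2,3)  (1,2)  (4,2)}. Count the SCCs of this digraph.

{2, 3, 4, 5} are all mutually reachable — one SCC of size 4.
{1} is an SCC by itself.
That gives 2 strongly connected components.

2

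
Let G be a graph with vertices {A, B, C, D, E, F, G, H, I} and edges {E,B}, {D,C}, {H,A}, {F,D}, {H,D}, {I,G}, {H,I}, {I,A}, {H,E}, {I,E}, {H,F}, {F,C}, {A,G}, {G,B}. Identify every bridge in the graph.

The edges on the cycle H-I-E-H are not bridges since each lies on that cycle.
Every edge lies on some cycle, so there are no bridges.

none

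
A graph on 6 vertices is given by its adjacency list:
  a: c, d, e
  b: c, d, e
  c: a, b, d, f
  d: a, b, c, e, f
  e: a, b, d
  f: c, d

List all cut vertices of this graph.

none

Removing a, for instance, still leaves 1 component. No single vertex removal increases the component count — the graph has no articulation points.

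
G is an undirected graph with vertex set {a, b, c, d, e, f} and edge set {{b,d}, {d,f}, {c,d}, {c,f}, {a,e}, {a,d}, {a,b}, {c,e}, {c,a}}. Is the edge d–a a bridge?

No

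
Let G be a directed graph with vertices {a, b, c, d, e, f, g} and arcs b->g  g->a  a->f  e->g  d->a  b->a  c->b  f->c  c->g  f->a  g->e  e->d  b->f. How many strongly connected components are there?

1

{a, b, c, d, e, f, g} are all mutually reachable — one SCC of size 7.
That gives 1 strongly connected component.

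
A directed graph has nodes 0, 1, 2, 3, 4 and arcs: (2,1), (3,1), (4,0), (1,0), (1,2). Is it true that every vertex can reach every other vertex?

No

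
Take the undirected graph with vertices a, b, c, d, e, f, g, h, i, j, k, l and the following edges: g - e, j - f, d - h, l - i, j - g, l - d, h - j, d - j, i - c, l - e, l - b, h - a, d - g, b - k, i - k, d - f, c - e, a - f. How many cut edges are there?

0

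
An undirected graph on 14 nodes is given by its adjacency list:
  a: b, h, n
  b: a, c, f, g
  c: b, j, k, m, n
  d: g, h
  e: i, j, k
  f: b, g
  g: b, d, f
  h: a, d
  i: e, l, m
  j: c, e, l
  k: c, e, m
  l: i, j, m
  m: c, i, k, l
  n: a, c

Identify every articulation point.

c

Removing c increases the component count from 1 to 2, so c is a cut vertex.
By contrast removing l leaves 1 component; it is not a cut vertex. No other vertex is a cut vertex either.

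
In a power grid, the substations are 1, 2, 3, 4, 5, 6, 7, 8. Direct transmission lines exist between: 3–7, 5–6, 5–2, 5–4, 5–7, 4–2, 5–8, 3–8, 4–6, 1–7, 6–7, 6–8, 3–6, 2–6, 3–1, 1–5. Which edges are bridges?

none

The edges on the cycle 3-1-5-4-2-6-3 are not bridges since each lies on that cycle.
Every edge lies on some cycle, so there are no bridges.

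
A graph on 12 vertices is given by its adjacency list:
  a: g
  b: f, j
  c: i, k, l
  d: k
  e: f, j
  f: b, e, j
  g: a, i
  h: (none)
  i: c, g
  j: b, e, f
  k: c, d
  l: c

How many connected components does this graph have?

3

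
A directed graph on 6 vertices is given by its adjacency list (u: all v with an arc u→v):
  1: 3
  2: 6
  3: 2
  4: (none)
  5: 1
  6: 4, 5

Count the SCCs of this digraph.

2

{1, 2, 3, 5, 6} are all mutually reachable — one SCC of size 5.
{4} is an SCC by itself.
That gives 2 strongly connected components.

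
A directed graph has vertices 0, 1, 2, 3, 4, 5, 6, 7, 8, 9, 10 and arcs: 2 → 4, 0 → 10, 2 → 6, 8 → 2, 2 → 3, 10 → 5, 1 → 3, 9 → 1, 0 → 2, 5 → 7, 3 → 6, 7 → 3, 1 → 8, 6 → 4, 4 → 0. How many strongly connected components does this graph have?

4

{0, 2, 3, 4, 5, 6, 7, 10} are all mutually reachable — one SCC of size 8.
{1} is an SCC by itself.
{8} is an SCC by itself.
{9} is an SCC by itself.
That gives 4 strongly connected components.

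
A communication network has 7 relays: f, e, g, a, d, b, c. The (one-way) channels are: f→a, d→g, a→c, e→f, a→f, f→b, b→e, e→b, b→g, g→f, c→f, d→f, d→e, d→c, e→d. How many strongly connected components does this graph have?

{a, b, c, d, e, f, g} are all mutually reachable — one SCC of size 7.
That gives 1 strongly connected component.

1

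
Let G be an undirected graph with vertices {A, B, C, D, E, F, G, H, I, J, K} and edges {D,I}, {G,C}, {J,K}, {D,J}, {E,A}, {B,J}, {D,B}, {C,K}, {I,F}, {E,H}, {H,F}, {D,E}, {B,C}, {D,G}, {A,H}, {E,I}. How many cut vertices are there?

Removing D increases the component count from 1 to 2, so D is a cut vertex.
By contrast removing B leaves 1 component; it is not a cut vertex. No other vertex is a cut vertex either.

1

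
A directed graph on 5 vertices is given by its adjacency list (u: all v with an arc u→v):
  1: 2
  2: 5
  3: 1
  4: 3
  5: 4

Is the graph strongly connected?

Yes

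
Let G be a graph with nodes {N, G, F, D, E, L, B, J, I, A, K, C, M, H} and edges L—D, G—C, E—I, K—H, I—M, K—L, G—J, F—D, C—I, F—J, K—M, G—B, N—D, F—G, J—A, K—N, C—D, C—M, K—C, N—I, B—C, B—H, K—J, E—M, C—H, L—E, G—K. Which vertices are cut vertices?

Removing J increases the component count from 1 to 2, so J is a cut vertex.
By contrast removing I leaves 1 component; it is not a cut vertex. No other vertex is a cut vertex either.

J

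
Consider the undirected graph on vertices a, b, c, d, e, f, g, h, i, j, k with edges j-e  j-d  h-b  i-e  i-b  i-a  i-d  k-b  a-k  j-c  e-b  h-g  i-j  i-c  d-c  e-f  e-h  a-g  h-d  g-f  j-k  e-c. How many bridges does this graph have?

The edges on the cycle j-e-h-d-j are not bridges since each lies on that cycle.
Every edge lies on some cycle, so there are no bridges.

0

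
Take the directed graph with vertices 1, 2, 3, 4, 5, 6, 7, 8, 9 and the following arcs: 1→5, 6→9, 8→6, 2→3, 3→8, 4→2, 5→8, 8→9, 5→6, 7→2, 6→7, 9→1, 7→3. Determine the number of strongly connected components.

2

{1, 2, 3, 5, 6, 7, 8, 9} are all mutually reachable — one SCC of size 8.
{4} is an SCC by itself.
That gives 2 strongly connected components.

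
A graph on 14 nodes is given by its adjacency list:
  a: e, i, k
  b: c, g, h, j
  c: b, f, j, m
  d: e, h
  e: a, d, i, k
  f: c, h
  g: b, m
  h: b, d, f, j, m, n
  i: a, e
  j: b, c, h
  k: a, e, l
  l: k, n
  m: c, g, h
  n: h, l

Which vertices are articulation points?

Removing h increases the component count from 1 to 2, so h is a cut vertex.
By contrast removing n leaves 1 component; it is not a cut vertex. No other vertex is a cut vertex either.

h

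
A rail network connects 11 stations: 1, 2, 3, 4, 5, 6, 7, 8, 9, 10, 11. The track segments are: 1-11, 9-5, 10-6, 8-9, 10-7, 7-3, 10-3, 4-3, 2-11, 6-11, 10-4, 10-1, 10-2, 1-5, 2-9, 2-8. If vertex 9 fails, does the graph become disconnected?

No

Deleting 9 leaves 1 component (was 1) (its neighbors 2, 5, 8 remain connected to each other), so 9 is not a cut vertex.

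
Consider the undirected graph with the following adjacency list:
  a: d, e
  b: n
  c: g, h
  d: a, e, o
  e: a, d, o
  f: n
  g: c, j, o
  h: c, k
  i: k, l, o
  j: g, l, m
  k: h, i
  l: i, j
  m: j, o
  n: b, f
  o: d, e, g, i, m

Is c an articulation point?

No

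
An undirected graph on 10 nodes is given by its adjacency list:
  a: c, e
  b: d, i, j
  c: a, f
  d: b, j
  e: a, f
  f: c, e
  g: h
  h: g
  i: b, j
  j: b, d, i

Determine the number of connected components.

3

Starting from g we can reach g, h. That is one component of size 2.
Starting from a we can reach a, c, e, f. That is one component of size 4.
Starting from b we can reach b, d, i, j. That is one component of size 4.
Total: 3 components.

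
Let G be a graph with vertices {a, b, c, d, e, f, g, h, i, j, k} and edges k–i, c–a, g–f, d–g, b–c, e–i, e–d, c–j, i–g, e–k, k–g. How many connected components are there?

h is isolated — a component by itself.
Starting from a we can reach a, b, c, j. That is one component of size 4.
Starting from d we can reach d, e, f, g, i, k. That is one component of size 6.
Total: 3 components.

3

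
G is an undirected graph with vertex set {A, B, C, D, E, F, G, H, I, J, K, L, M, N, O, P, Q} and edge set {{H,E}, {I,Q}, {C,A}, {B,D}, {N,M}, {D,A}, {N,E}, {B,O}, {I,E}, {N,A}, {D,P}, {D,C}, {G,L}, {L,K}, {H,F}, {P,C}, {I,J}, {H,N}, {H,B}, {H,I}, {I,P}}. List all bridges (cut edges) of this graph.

B-O, F-H, G-L, I-J, I-Q, K-L, M-N

The edges on the cycle H-I-E-N-H are not bridges since each lies on that cycle.
But removing F-H disconnects F from H; removing B-O disconnects B from O; removing J-I disconnects J from I; removing K-L disconnects K from L — these are bridges.
In total 7 edges are bridges.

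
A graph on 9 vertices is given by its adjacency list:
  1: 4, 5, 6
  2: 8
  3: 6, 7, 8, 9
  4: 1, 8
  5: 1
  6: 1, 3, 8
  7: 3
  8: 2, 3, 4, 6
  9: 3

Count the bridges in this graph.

4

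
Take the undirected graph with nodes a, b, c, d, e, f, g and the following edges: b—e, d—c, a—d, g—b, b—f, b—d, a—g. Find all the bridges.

The edges on the cycle a-g-b-d-a are not bridges since each lies on that cycle.
But removing b—e disconnects b from e; removing d—c disconnects d from c; removing b—f disconnects b from f — these are bridges.

b-e, b-f, c-d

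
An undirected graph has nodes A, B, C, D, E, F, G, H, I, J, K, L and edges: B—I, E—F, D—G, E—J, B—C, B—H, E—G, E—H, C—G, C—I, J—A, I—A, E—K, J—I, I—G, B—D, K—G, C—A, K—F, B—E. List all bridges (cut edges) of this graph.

none

The edges on the cycle B-E-K-G-D-B are not bridges since each lies on that cycle.
Every edge lies on some cycle, so there are no bridges.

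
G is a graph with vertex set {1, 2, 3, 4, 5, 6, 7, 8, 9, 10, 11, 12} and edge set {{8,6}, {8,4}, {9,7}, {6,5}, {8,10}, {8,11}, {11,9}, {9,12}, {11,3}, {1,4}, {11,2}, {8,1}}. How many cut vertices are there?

4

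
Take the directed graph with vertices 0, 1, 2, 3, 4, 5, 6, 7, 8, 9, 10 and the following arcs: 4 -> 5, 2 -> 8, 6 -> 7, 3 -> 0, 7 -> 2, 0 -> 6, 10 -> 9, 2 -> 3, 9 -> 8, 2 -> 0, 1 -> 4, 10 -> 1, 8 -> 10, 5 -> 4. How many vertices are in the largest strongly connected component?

{0, 2, 3, 6, 7} are all mutually reachable — one SCC of size 5.
{8, 9, 10} are all mutually reachable — one SCC of size 3.
{4, 5} are all mutually reachable — one SCC of size 2.
{1} is an SCC by itself.
The largest has 5 vertices.

5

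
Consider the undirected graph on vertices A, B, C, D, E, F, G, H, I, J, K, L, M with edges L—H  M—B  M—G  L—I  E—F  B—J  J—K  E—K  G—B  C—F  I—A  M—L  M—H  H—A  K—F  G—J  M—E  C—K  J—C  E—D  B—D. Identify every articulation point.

M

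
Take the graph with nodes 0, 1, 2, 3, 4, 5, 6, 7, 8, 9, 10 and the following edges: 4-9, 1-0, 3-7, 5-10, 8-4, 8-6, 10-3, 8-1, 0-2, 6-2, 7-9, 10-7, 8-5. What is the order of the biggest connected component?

11

Starting from 0 we can reach 0, 1, 2, 3, 4, 5, 6, 7, 8, 9, 10. That is one component of size 11.
The largest has 11 vertices.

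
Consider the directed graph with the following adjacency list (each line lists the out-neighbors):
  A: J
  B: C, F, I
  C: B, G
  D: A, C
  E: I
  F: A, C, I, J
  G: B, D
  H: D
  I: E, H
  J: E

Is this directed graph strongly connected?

Yes

From I we can reach every vertex (A, B, C, D, E, F, G, H, I, J), and every vertex can reach I (A, B, C, D, E, F, G, H, I, J). So the whole graph is one strongly connected component.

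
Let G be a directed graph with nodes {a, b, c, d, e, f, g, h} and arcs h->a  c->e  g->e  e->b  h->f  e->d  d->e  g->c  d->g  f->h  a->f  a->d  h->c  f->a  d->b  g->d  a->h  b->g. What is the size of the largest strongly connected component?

5

{b, c, d, e, g} are all mutually reachable — one SCC of size 5.
{a, f, h} are all mutually reachable — one SCC of size 3.
The largest has 5 vertices.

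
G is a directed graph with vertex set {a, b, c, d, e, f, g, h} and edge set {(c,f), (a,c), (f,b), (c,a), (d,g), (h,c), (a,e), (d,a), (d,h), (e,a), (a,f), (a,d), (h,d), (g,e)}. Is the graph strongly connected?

No

There is no directed path from f to g, so the graph is not strongly connected.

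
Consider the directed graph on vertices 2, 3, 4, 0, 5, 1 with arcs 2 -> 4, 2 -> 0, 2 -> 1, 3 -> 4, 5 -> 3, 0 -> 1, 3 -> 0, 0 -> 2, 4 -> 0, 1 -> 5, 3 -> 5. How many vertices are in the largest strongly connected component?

6

{0, 1, 2, 3, 4, 5} are all mutually reachable — one SCC of size 6.
The largest has 6 vertices.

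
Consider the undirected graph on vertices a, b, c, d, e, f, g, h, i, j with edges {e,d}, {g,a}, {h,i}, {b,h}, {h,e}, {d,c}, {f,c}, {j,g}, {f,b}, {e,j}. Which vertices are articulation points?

e, g, h, j

Removing e increases the component count from 1 to 2, so e is a cut vertex.
Removing g increases the component count from 1 to 2, so g is a cut vertex.
Removing h increases the component count from 1 to 2, so h is a cut vertex.
Likewise j is a cut vertex.
By contrast removing i leaves 1 component; it is not a cut vertex. No other vertex is a cut vertex either.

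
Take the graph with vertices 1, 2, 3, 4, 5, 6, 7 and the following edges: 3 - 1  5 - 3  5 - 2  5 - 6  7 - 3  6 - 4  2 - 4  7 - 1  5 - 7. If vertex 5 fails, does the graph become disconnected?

Deleting 5 raises the number of components from 1 to 2, so 5 is a cut vertex.

Yes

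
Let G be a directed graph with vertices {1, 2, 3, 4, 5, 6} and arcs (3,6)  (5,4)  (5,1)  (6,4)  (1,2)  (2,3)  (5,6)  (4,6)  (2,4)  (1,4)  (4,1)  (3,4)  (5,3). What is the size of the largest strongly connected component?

5

{1, 2, 3, 4, 6} are all mutually reachable — one SCC of size 5.
{5} is an SCC by itself.
The largest has 5 vertices.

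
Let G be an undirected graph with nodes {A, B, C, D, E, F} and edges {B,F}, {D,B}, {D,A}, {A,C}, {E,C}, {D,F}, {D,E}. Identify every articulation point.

Removing D increases the component count from 1 to 2, so D is a cut vertex.
By contrast removing B leaves 1 component; it is not a cut vertex. No other vertex is a cut vertex either.

D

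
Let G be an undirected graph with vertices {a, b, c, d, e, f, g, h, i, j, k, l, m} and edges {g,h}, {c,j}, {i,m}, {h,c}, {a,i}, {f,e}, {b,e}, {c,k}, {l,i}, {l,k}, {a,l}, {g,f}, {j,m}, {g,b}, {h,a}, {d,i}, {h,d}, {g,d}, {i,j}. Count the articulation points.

1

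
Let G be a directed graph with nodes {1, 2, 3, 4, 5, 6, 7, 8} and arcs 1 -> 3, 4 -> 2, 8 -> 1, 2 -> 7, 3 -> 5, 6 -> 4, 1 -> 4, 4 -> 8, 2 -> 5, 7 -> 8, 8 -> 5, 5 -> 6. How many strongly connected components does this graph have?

{1, 2, 3, 4, 5, 6, 7, 8} are all mutually reachable — one SCC of size 8.
That gives 1 strongly connected component.

1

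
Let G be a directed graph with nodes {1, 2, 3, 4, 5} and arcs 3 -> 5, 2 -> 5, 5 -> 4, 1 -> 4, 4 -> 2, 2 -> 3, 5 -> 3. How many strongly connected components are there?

2

{2, 3, 4, 5} are all mutually reachable — one SCC of size 4.
{1} is an SCC by itself.
That gives 2 strongly connected components.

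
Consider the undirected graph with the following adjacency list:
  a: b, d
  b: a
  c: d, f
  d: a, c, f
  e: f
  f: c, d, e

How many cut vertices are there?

Removing a increases the component count from 1 to 2, so a is a cut vertex.
Removing d increases the component count from 1 to 2, so d is a cut vertex.
Removing f increases the component count from 1 to 2, so f is a cut vertex.
By contrast removing e leaves 1 component; it is not a cut vertex. No other vertex is a cut vertex either.

3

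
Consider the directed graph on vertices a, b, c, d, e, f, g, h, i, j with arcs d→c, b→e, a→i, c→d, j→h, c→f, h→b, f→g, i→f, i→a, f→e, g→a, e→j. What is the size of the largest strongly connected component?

{b, e, h, j} are all mutually reachable — one SCC of size 4.
{a, f, g, i} are all mutually reachable — one SCC of size 4.
{c, d} are all mutually reachable — one SCC of size 2.
The largest has 4 vertices.

4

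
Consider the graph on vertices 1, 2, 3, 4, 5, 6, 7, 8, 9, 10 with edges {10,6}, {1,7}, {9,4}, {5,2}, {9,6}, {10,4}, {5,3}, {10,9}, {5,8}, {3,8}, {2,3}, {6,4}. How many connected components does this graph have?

3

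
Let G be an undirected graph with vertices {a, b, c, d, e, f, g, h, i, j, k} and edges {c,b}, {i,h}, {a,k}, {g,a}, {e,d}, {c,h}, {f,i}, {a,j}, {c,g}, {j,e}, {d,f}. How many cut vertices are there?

2

Removing a increases the component count from 1 to 2, so a is a cut vertex.
Removing c increases the component count from 1 to 2, so c is a cut vertex.
By contrast removing k leaves 1 component; it is not a cut vertex. No other vertex is a cut vertex either.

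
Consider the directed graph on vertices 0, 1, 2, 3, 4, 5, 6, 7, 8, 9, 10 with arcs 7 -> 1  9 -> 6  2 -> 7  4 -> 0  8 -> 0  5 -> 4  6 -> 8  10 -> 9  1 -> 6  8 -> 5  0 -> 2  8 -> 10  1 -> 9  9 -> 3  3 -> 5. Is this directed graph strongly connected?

From 0 we can reach every vertex (0, 1, 2, 3, 4, 5, 6, 7, 8, 9, 10), and every vertex can reach 0 (0, 1, 2, 3, 4, 5, 6, 7, 8, 9, 10). So the whole graph is one strongly connected component.

Yes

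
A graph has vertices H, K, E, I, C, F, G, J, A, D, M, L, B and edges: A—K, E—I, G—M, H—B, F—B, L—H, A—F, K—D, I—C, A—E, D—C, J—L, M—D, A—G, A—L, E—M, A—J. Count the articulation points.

1

Removing A increases the component count from 1 to 2, so A is a cut vertex.
By contrast removing K leaves 1 component; it is not a cut vertex. No other vertex is a cut vertex either.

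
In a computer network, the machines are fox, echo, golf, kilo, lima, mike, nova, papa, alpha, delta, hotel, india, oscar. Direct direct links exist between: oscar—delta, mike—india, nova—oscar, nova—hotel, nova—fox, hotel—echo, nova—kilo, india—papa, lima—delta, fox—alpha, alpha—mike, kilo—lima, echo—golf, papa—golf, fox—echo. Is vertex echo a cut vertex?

Deleting echo leaves 1 component (was 1) (its neighbors fox, golf, hotel remain connected to each other), so echo is not a cut vertex.

No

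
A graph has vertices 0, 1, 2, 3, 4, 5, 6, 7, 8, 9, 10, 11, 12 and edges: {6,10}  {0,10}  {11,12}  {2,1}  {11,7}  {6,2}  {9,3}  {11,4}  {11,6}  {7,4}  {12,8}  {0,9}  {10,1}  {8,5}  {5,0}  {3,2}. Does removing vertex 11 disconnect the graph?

Yes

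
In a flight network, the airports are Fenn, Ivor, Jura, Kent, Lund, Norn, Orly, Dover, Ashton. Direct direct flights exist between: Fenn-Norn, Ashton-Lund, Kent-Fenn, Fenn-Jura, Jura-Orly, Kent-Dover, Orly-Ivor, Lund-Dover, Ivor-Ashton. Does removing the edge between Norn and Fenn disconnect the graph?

Yes

Removing Norn-Fenn leaves no path between Norn and Fenn: the component count goes from 1 to 2. So it is a bridge.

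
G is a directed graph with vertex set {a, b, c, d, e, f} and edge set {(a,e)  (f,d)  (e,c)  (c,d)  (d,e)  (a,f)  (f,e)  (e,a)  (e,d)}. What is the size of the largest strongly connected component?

5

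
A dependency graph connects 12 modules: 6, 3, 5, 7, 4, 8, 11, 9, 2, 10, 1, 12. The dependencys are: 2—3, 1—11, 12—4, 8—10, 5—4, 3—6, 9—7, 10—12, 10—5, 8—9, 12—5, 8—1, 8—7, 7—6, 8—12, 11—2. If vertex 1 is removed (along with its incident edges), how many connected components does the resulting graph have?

With 1 gone, the remaining components are: {2, 3, 4, 5, 6, 7, 8, 9, 10, 11, 12}.
That is 1 component.

1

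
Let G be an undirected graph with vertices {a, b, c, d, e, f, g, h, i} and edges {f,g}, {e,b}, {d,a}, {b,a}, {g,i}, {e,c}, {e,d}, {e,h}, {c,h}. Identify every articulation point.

e, g

Removing e increases the component count from 2 to 3, so e is a cut vertex.
Removing g increases the component count from 2 to 3, so g is a cut vertex.
By contrast removing f leaves 2 components; it is not a cut vertex. No other vertex is a cut vertex either.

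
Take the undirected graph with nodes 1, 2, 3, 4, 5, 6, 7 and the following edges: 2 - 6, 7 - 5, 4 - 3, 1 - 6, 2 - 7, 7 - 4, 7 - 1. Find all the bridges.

3-4, 4-7, 5-7

The edges on the cycle 2-7-1-6-2 are not bridges since each lies on that cycle.
But removing 7 - 5 disconnects 7 from 5; removing 7 - 4 disconnects 7 from 4; removing 4 - 3 disconnects 4 from 3 — these are bridges.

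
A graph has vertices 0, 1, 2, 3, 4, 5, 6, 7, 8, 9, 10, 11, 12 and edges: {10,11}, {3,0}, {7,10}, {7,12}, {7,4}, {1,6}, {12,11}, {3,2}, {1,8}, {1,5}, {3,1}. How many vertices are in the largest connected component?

9 is isolated — a component by itself.
Starting from 4 we can reach 4, 7, 10, 11, 12. That is one component of size 5.
Starting from 0 we can reach 0, 1, 2, 3, 5, 6, 8. That is one component of size 7.
The largest has 7 vertices.

7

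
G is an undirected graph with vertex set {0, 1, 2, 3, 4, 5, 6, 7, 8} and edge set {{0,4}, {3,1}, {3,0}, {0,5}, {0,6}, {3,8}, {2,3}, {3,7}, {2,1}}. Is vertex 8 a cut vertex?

No

Deleting 8 leaves 1 component (was 1), so 8 is not a cut vertex.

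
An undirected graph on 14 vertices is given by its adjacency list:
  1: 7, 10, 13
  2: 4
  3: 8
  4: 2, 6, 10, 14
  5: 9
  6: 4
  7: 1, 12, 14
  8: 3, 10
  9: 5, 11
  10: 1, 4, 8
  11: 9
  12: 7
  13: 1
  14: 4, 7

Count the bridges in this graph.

8

The edges on the cycle 7-14-4-10-1-7 are not bridges since each lies on that cycle.
But removing 5-9 disconnects 5 from 9; removing 4-2 disconnects 4 from 2; removing 1-13 disconnects 1 from 13; removing 8-10 disconnects 8 from 10 — these are bridges.
In total 8 edges are bridges.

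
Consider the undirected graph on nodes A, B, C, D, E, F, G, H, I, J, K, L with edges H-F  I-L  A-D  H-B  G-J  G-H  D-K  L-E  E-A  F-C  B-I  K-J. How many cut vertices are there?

2

Removing F increases the component count from 1 to 2, so F is a cut vertex.
Removing H increases the component count from 1 to 2, so H is a cut vertex.
By contrast removing A leaves 1 component; it is not a cut vertex. No other vertex is a cut vertex either.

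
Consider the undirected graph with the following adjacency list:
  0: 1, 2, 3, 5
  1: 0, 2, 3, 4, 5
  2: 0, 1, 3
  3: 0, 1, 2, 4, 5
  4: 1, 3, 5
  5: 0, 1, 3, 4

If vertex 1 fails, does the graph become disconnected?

Deleting 1 leaves 1 component (was 1) (its neighbors 0, 2, 3, 4, 5 remain connected to each other), so 1 is not a cut vertex.

No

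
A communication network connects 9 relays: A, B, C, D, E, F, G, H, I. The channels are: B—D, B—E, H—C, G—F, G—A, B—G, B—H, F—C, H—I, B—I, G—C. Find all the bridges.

A-G, B-D, B-E

The edges on the cycle G-F-C-G are not bridges since each lies on that cycle.
But removing A—G disconnects A from G; removing B—D disconnects B from D; removing B—E disconnects B from E — these are bridges.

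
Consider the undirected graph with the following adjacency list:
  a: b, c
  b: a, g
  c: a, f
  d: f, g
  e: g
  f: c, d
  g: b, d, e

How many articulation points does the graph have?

Removing g increases the component count from 1 to 2, so g is a cut vertex.
By contrast removing b leaves 1 component; it is not a cut vertex. No other vertex is a cut vertex either.

1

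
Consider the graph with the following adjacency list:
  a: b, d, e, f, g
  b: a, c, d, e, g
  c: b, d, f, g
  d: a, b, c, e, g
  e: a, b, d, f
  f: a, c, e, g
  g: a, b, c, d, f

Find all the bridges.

none

The edges on the cycle d-c-b-a-d are not bridges since each lies on that cycle.
Every edge lies on some cycle, so there are no bridges.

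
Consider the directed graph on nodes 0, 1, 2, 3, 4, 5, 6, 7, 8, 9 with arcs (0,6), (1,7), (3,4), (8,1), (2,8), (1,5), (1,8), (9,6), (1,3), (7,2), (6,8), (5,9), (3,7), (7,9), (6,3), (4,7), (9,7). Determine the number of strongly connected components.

2

{1, 2, 3, 4, 5, 6, 7, 8, 9} are all mutually reachable — one SCC of size 9.
{0} is an SCC by itself.
That gives 2 strongly connected components.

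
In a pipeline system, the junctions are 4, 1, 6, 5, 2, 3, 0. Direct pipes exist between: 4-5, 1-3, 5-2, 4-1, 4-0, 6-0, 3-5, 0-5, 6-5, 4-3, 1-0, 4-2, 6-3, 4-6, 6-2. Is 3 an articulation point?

Deleting 3 leaves 1 component (was 1) (its neighbors 1, 4, 5, 6 remain connected to each other), so 3 is not a cut vertex.

No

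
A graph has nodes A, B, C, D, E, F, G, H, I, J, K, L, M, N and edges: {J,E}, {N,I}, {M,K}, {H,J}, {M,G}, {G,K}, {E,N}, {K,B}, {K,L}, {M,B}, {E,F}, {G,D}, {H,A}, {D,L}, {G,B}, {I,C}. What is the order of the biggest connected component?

8

Starting from B we can reach B, D, G, K, L, M. That is one component of size 6.
Starting from A we can reach A, C, E, F, H, I, J, N. That is one component of size 8.
The largest has 8 vertices.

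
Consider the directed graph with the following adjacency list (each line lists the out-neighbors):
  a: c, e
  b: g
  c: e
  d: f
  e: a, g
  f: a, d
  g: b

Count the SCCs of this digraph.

3

{a, c, e} are all mutually reachable — one SCC of size 3.
{d, f} are all mutually reachable — one SCC of size 2.
{b, g} are all mutually reachable — one SCC of size 2.
That gives 3 strongly connected components.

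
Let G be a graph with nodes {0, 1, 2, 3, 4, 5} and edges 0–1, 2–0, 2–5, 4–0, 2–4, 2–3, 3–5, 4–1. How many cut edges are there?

The edges on the cycle 2-3-5-2 are not bridges since each lies on that cycle.
Every edge lies on some cycle, so there are no bridges.

0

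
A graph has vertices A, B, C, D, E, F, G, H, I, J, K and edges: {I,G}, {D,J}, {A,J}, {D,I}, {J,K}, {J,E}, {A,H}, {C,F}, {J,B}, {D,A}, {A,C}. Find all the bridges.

A-C, A-H, B-J, C-F, D-I, E-J, G-I, J-K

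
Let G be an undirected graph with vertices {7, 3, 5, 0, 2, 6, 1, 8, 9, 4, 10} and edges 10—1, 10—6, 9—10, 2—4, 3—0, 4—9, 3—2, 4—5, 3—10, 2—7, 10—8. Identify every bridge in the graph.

The edges on the cycle 3-2-4-9-10-3 are not bridges since each lies on that cycle.
But removing 1—10 disconnects 1 from 10; removing 10—8 disconnects 10 from 8; removing 2—7 disconnects 2 from 7; removing 4—5 disconnects 4 from 5 — these are bridges.
In total 6 edges are bridges.

0-3, 1-10, 10-6, 10-8, 2-7, 4-5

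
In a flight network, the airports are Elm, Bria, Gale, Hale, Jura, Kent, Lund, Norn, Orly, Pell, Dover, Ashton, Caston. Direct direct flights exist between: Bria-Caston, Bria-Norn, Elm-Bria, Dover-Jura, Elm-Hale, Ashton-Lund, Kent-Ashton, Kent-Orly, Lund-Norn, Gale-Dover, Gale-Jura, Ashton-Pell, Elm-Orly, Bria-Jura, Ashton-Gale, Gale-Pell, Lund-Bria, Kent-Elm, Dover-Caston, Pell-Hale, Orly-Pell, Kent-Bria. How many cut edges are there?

The edges on the cycle Ashton-Gale-Dover-Caston-Bria-Lund-Ashton are not bridges since each lies on that cycle.
Every edge lies on some cycle, so there are no bridges.

0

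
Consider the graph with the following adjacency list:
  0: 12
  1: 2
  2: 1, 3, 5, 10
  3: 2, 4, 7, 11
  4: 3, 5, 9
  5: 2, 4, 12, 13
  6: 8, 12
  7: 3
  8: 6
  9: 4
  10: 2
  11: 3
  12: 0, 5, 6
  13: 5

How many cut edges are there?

10

The edges on the cycle 5-4-3-2-5 are not bridges since each lies on that cycle.
But removing 3-7 disconnects 3 from 7; removing 6-8 disconnects 6 from 8; removing 5-12 disconnects 5 from 12; removing 5-13 disconnects 5 from 13 — these are bridges.
In total 10 edges are bridges.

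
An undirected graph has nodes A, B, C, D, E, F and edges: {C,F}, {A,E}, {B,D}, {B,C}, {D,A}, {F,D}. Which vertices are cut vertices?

A, D

Removing A increases the component count from 1 to 2, so A is a cut vertex.
Removing D increases the component count from 1 to 2, so D is a cut vertex.
By contrast removing B leaves 1 component; it is not a cut vertex. No other vertex is a cut vertex either.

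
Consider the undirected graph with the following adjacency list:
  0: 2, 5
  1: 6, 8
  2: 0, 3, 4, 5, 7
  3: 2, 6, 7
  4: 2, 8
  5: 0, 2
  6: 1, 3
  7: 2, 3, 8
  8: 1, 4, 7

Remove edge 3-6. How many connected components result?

3 and 6 are still connected via 3-7-8-1-6, so the component count stays at 1.

1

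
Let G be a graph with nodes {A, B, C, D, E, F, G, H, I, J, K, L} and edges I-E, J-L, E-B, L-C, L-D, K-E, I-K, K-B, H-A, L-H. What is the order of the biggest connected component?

6

F is isolated — a component by itself.
G is isolated — a component by itself.
Starting from B we can reach B, E, I, K. That is one component of size 4.
Starting from A we can reach A, C, D, H, J, L. That is one component of size 6.
The largest has 6 vertices.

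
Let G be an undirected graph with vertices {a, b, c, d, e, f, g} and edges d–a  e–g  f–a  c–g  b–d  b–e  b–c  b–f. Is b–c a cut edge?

No

After removing b–c, the path b-e-g-c still connects them, so the edge is not a bridge.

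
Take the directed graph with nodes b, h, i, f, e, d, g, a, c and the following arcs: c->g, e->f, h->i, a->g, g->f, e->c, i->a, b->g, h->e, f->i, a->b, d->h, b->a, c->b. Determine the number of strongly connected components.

{a, b, f, g, i} are all mutually reachable — one SCC of size 5.
{h} is an SCC by itself.
{c} is an SCC by itself.
{d} is an SCC by itself.
{e} is an SCC by itself.
That gives 5 strongly connected components.

5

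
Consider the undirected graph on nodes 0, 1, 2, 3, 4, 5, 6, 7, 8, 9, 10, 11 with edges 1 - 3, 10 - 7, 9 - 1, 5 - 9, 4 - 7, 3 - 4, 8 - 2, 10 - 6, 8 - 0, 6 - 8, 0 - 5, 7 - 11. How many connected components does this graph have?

1

Starting from 0 we can reach 0, 1, 2, 3, 4, 5, 6, 7, 8, 9, 10, 11. That is one component of size 12.
Total: 1 component.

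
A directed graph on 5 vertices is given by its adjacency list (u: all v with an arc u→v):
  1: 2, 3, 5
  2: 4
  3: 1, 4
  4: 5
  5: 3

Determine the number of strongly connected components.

{1, 2, 3, 4, 5} are all mutually reachable — one SCC of size 5.
That gives 1 strongly connected component.

1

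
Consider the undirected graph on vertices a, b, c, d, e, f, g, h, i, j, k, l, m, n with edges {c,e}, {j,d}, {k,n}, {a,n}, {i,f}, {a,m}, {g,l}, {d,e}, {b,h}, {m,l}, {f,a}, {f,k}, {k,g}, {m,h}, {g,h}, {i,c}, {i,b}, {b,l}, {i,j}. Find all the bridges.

none

The edges on the cycle f-k-n-a-f are not bridges since each lies on that cycle.
Every edge lies on some cycle, so there are no bridges.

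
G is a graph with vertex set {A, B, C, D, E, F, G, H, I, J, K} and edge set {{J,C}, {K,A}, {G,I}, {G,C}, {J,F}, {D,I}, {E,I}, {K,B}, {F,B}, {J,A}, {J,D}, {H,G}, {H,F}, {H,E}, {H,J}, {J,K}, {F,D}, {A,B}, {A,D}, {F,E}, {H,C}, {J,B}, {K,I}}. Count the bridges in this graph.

The edges on the cycle J-K-B-A-J are not bridges since each lies on that cycle.
Every edge lies on some cycle, so there are no bridges.

0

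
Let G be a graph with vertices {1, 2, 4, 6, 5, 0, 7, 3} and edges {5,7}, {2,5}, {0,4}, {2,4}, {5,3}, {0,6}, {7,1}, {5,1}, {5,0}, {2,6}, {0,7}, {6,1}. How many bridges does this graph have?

The edges on the cycle 5-0-7-1-5 are not bridges since each lies on that cycle.
But removing 5–3 disconnects 5 from 3 — this is a bridge.

1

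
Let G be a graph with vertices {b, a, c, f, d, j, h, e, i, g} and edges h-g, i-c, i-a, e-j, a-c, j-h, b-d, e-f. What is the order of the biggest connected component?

5

Starting from b we can reach b, d. That is one component of size 2.
Starting from a we can reach a, c, i. That is one component of size 3.
Starting from e we can reach e, f, g, h, j. That is one component of size 5.
The largest has 5 vertices.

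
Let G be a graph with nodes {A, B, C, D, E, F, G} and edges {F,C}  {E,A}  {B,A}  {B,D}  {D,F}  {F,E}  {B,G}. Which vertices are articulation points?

Removing B increases the component count from 1 to 2, so B is a cut vertex.
Removing F increases the component count from 1 to 2, so F is a cut vertex.
By contrast removing D leaves 1 component; it is not a cut vertex. No other vertex is a cut vertex either.

B, F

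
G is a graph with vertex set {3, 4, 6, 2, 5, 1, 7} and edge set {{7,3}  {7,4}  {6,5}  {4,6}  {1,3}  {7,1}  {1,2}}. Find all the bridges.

The edges on the cycle 7-1-3-7 are not bridges since each lies on that cycle.
But removing 4–6 disconnects 4 from 6; removing 6–5 disconnects 6 from 5; removing 1–2 disconnects 1 from 2; removing 7–4 disconnects 7 from 4 — these are bridges.

1-2, 4-6, 4-7, 5-6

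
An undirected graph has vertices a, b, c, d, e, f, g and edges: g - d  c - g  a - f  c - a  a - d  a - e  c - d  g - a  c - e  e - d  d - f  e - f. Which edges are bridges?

none

The edges on the cycle c-g-a-f-e-c are not bridges since each lies on that cycle.
Every edge lies on some cycle, so there are no bridges.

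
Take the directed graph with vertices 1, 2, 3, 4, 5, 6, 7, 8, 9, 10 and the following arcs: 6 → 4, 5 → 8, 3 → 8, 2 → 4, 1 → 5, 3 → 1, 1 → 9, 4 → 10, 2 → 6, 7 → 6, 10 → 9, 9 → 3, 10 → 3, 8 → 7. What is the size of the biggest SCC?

9

{1, 3, 4, 5, 6, 7, 8, 9, 10} are all mutually reachable — one SCC of size 9.
{2} is an SCC by itself.
The largest has 9 vertices.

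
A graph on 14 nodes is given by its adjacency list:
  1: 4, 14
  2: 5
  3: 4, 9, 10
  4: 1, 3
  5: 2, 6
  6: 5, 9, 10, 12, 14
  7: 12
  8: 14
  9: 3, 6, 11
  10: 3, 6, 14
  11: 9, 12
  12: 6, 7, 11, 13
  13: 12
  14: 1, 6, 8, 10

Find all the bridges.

The edges on the cycle 9-6-14-1-4-3-9 are not bridges since each lies on that cycle.
But removing 12-13 disconnects 12 from 13; removing 6-5 disconnects 6 from 5; removing 12-7 disconnects 12 from 7; removing 5-2 disconnects 5 from 2 — these are bridges.
In total 5 edges are bridges.

12-13, 12-7, 14-8, 2-5, 5-6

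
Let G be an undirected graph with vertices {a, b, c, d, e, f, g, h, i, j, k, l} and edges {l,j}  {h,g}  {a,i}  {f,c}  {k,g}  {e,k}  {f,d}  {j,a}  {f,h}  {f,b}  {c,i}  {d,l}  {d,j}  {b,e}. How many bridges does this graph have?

0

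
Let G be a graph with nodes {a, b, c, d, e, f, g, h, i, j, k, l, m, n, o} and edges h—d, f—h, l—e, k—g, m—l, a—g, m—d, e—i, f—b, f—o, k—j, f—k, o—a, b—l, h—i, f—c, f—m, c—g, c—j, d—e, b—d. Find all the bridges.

The edges on the cycle f-m-l-e-i-h-f are not bridges since each lies on that cycle.
Every edge lies on some cycle, so there are no bridges.

none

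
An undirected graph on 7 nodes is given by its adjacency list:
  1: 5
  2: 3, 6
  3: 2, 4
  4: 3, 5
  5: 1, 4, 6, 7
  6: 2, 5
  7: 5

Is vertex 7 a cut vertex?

Deleting 7 leaves 1 component (was 1), so 7 is not a cut vertex.

No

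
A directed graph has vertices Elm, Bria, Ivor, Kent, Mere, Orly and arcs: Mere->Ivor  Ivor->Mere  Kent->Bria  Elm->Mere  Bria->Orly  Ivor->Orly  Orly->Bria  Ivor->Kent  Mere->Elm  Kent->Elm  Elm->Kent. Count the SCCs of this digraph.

2

{Elm, Ivor, Kent, Mere} are all mutually reachable — one SCC of size 4.
{Bria, Orly} are all mutually reachable — one SCC of size 2.
That gives 2 strongly connected components.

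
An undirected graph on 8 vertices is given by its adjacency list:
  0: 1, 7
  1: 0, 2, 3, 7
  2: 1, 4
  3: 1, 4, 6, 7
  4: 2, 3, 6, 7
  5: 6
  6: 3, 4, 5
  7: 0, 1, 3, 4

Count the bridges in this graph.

1

The edges on the cycle 3-4-7-0-1-3 are not bridges since each lies on that cycle.
But removing 6-5 disconnects 6 from 5 — this is a bridge.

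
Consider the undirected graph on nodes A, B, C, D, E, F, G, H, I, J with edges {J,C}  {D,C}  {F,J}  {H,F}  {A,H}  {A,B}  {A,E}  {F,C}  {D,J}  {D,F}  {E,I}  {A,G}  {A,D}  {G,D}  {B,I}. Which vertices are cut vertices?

Removing A increases the component count from 1 to 2, so A is a cut vertex.
By contrast removing I leaves 1 component; it is not a cut vertex. No other vertex is a cut vertex either.

A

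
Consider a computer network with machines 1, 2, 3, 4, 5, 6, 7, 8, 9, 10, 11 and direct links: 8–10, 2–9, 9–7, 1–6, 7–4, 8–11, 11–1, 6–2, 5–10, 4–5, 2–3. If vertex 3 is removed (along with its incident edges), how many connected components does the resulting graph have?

With 3 gone, the remaining components are: {1, 2, 4, 5, 6, 7, 8, 9, 10, 11}.
That is 1 component.

1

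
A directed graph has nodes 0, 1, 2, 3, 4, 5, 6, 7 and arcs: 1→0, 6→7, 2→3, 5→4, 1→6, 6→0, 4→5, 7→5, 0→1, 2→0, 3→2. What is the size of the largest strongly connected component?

3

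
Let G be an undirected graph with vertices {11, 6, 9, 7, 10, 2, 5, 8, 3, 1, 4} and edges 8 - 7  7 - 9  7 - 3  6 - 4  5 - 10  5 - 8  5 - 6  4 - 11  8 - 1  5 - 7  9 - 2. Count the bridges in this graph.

8

The edges on the cycle 5-8-7-5 are not bridges since each lies on that cycle.
But removing 9 - 7 disconnects 9 from 7; removing 5 - 10 disconnects 5 from 10; removing 7 - 3 disconnects 7 from 3; removing 11 - 4 disconnects 11 from 4 — these are bridges.
In total 8 edges are bridges.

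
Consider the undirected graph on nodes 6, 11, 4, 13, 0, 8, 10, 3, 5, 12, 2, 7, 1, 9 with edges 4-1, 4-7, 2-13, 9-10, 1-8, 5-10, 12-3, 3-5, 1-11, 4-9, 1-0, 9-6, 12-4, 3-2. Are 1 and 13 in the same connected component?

From 1 we can reach 0, 1, 2, 3, 4, 5, 6, 7, 8, 9, 10, 11, 12, 13, which includes 13.

Yes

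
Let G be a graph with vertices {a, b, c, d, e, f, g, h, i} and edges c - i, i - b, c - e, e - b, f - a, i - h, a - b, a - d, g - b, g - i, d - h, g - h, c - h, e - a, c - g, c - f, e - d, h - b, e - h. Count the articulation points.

Removing h, for instance, still leaves 1 component. No single vertex removal increases the component count — the graph has no articulation points.

0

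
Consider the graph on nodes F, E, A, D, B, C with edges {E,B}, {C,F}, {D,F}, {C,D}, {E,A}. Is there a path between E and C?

No

The component containing E is {A, B, E}, and C is not in it.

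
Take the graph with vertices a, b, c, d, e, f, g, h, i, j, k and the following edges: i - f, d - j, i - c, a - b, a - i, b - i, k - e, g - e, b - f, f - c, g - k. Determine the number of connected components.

4

h is isolated — a component by itself.
Starting from d we can reach d, j. That is one component of size 2.
Starting from e we can reach e, g, k. That is one component of size 3.
Starting from a we can reach a, b, c, f, i. That is one component of size 5.
Total: 4 components.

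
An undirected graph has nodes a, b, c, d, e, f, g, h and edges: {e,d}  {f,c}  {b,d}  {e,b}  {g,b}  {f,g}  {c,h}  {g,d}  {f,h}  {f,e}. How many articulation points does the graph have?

1

Removing f increases the component count from 2 to 3, so f is a cut vertex.
By contrast removing g leaves 2 components; it is not a cut vertex. No other vertex is a cut vertex either.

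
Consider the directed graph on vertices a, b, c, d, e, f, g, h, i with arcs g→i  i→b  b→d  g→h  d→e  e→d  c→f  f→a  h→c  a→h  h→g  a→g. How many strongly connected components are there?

4

{a, c, f, g, h} are all mutually reachable — one SCC of size 5.
{d, e} are all mutually reachable — one SCC of size 2.
{b} is an SCC by itself.
{i} is an SCC by itself.
That gives 4 strongly connected components.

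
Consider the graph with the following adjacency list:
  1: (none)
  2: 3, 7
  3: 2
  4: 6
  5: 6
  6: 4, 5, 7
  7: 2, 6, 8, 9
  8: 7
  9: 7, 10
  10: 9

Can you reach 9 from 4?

From 4 we can reach 2, 3, 4, 5, 6, 7, 8, 9, 10, which includes 9.

Yes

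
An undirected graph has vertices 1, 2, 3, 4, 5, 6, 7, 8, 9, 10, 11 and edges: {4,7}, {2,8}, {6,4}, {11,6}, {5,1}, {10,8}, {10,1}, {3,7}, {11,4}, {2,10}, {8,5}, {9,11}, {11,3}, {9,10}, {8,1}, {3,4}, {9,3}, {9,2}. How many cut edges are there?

0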